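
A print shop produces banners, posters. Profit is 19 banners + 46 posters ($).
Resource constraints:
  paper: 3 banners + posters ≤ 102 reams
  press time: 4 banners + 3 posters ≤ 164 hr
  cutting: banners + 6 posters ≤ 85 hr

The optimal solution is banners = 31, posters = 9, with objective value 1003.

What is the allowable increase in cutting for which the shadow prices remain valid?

44.2

Binding constraints: paper, cutting. The basis is B = [[3,1],[1,6]] with det 17.
Per unit increase in cutting, x* moves by d = (-0.0588, 0.1765).
The basis stays optimal until press time becomes binding; allowable increase = 44.2 hr.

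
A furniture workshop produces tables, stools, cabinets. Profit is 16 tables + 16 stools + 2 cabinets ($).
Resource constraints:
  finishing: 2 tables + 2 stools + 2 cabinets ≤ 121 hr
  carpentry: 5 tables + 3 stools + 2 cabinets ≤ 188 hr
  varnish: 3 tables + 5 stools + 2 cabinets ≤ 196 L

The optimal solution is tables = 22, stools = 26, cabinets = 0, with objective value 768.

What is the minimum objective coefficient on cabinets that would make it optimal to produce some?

8

At the optimum: finishing uses 96 of 121 (slack = 25); carpentry uses 188 of 188 (binding); varnish uses 196 of 196 (binding).
Slack constraints have shadow price 0 (complementary slackness).
The binding rows give the dual system: 5·y_carpentry + 3·y_varnish = 16 and 3·y_carpentry + 5·y_varnish = 16.
Solving: y_carpentry = 2, y_varnish = 2.
cabinets enters the basis when its profit ≥ yᵀa₃ = 2·2 + 2·2 = 8.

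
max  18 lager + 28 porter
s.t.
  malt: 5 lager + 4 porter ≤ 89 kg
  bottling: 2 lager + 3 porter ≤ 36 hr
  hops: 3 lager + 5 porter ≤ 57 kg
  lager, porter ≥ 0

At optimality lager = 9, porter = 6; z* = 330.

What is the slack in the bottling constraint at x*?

bottling used = 2·9 + 3·6 = 36; slack = 36 − 36 = 0.

0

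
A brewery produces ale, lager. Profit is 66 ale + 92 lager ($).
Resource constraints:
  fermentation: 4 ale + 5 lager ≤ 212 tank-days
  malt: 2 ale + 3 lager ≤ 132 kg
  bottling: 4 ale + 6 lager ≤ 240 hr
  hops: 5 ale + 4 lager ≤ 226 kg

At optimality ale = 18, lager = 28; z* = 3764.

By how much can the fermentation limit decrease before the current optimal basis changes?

12

Binding constraints: fermentation, bottling. The basis is B = [[4,5],[4,6]] with det 4.
Per unit decrease in fermentation, x* moves by d = (-1.5, 1).
The basis stays optimal until ale reaches 0; allowable decrease = 12 tank-days.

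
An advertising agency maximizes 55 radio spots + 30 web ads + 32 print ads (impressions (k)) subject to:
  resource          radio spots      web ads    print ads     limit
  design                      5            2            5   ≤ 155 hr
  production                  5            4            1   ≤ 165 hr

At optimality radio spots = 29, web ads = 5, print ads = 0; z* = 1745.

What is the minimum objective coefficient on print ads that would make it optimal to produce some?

At the optimum: design uses 155 of 155 (binding); production uses 165 of 165 (binding).
Dual feasibility on the basic columns requires 5·y_design + 5·y_production = 55, 2·y_design + 4·y_production = 30.
This yields shadow prices y_design = 7, y_production = 4.
print ads enters the basis when its profit ≥ yᵀa₃ = 7·5 + 4·1 = 39.

39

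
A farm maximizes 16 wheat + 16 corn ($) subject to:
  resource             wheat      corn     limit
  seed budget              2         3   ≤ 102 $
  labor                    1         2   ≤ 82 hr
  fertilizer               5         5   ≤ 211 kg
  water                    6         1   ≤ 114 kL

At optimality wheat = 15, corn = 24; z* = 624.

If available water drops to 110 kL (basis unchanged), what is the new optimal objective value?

At the optimum: seed budget uses 102 of 102 (binding); labor uses 63 of 82 (slack = 19); fertilizer uses 195 of 211 (slack = 16); water uses 114 of 114 (binding).
Since labor, fertilizer are not tight, their duals are 0.
Dual feasibility on the basic columns requires 2·y_seed budget + 6·y_water = 16, 3·y_seed budget + 1·y_water = 16.
Solving: y_seed budget = 5, y_water = 1.
Δz = y_water·Δb = 1 × (-4) = -4, so new z* = 624 − 4 = 620.

620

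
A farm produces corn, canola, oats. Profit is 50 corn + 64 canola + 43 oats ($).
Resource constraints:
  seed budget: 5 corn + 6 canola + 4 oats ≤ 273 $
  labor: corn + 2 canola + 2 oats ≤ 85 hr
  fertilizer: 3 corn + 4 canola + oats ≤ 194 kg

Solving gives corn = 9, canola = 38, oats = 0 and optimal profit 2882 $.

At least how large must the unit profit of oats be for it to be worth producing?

Check each constraint at x*: seed budget 273/273 (tight); labor 85/85 (tight); fertilizer 179/194 (slack 15).
Slack constraints have shadow price 0 (complementary slackness).
Dual feasibility on the basic columns requires 5·y_seed budget + 1·y_labor = 50, 6·y_seed budget + 2·y_labor = 64.
Solving: y_seed budget = 9, y_labor = 5.
oats enters the basis when its profit ≥ yᵀa₃ = 9·4 + 5·2 = 46.

46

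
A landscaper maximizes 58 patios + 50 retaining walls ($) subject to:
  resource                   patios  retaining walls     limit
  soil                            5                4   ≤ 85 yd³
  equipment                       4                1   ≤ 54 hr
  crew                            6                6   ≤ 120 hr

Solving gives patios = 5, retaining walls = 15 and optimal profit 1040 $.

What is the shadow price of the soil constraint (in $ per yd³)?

8

At the optimum: soil uses 85 of 85 (binding); equipment uses 35 of 54 (slack = 19); crew uses 120 of 120 (binding).
Slack constraints have shadow price 0 (complementary slackness).
Dual feasibility on the basic columns requires 5·y_soil + 6·y_crew = 58, 4·y_soil + 6·y_crew = 50.
Solving: y_soil = 8, y_crew = 3.
Shadow price of soil = 8.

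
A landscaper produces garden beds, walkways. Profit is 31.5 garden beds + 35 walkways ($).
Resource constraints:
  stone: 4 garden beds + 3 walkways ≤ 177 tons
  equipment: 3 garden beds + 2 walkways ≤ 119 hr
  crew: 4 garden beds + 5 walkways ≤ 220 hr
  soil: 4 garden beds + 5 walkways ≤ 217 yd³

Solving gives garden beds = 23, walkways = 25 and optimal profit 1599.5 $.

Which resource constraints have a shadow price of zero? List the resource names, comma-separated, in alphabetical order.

stone: 167/177 (slack 10)
equipment: 119/119 (binding)
crew: 217/220 (slack 3)
soil: 217/217 (binding)
By complementary slackness, a constraint with positive slack has shadow price 0 → crew, stone.

crew, stone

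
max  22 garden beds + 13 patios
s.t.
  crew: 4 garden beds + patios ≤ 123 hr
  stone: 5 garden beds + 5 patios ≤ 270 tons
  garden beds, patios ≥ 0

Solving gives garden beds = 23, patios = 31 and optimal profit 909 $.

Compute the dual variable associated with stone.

2

At the optimum: crew uses 123 of 123 (binding); stone uses 270 of 270 (binding).
From A_Bᵀ y = c: 4·y_crew + 5·y_stone = 22; 1·y_crew + 5·y_stone = 13.
→ y_crew = 3 and y_stone = 2.
Shadow price of stone = 2.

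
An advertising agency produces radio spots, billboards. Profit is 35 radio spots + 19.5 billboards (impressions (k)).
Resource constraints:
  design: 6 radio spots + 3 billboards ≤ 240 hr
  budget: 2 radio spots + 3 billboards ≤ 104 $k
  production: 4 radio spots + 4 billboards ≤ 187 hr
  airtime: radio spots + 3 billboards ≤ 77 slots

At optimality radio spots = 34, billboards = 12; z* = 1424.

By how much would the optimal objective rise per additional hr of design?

At the optimum: design uses 240 of 240 (binding); budget uses 104 of 104 (binding); production uses 184 of 187 (slack = 3); airtime uses 70 of 77 (slack = 7).
Since production, airtime are not tight, their duals are 0.
From A_Bᵀ y = c: 6·y_design + 2·y_budget = 35; 3·y_design + 3·y_budget = 19.5.
This yields shadow prices y_design = 5.5, y_budget = 1.
Shadow price of design = 5.5.

5.5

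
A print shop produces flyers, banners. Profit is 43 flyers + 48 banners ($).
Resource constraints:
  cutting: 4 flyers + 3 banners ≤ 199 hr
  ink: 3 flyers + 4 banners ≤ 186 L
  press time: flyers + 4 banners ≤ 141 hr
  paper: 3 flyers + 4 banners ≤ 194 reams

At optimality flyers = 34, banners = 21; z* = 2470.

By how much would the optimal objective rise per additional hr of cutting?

Check each constraint at x*: cutting 199/199 (tight); ink 186/186 (tight); press time 118/141 (slack 23); paper 186/194 (slack 8).
Since press time, paper are not tight, their duals are 0.
The binding rows give the dual system: 4·y_cutting + 3·y_ink = 43 and 3·y_cutting + 4·y_ink = 48.
Solving: y_cutting = 4, y_ink = 9.
Shadow price of cutting = 4.

4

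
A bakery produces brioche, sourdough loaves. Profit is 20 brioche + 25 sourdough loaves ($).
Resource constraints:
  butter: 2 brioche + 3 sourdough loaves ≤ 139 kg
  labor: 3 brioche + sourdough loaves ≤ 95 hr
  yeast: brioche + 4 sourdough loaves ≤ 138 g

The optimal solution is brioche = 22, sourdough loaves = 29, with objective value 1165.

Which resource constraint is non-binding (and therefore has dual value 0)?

butter

butter: 131/139 (slack 8)
labor: 95/95 (binding)
yeast: 138/138 (binding)
By complementary slackness, a constraint with positive slack has shadow price 0 → butter.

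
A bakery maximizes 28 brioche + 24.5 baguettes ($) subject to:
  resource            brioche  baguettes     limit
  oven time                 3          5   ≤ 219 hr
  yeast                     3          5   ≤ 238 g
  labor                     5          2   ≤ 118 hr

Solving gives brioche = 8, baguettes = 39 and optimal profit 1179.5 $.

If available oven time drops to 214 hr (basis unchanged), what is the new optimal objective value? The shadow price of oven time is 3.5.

1162

Δb = -5, so new z* = 1179.5 + (3.5)·(-5) = 1179.5 − 17.5 = 1162.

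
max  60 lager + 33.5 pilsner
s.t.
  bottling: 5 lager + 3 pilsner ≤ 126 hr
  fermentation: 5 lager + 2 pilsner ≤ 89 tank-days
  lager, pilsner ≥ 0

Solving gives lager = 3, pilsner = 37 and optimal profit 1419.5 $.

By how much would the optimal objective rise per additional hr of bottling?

Check each constraint at x*: bottling 126/126 (tight); fermentation 89/89 (tight).
The binding rows give the dual system: 5·y_bottling + 5·y_fermentation = 60 and 3·y_bottling + 2·y_fermentation = 33.5.
This yields shadow prices y_bottling = 9.5, y_fermentation = 2.5.
Shadow price of bottling = 9.5.

9.5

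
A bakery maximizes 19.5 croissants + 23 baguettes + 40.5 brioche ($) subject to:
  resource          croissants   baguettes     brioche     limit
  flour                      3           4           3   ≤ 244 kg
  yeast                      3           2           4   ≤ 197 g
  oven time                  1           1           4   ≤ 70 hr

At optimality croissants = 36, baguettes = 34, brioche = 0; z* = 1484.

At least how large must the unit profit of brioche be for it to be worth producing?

At the optimum: flour uses 244 of 244 (binding); yeast uses 176 of 197 (slack = 21); oven time uses 70 of 70 (binding).
By complementary slackness, y = 0 for the non-binding constraint.
The binding rows give the dual system: 3·y_flour + 1·y_oven time = 19.5 and 4·y_flour + 1·y_oven time = 23.
This yields shadow prices y_flour = 3.5, y_oven time = 9.
brioche enters the basis when its profit ≥ yᵀa₃ = 3.5·3 + 9·4 = 46.5.

46.5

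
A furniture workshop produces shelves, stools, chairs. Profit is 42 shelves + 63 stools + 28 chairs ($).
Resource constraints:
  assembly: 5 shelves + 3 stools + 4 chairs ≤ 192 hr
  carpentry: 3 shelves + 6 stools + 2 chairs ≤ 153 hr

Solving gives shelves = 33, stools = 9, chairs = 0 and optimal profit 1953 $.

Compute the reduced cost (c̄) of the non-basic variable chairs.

At the optimum: assembly uses 192 of 192 (binding); carpentry uses 153 of 153 (binding).
From A_Bᵀ y = c: 5·y_assembly + 3·y_carpentry = 42; 3·y_assembly + 6·y_carpentry = 63.
Solving: y_assembly = 3, y_carpentry = 9.
Reduced cost of chairs: c₃ − yᵀa₃ = 28 − (3·4 + 9·2) = 28 − 30 = -2.

-2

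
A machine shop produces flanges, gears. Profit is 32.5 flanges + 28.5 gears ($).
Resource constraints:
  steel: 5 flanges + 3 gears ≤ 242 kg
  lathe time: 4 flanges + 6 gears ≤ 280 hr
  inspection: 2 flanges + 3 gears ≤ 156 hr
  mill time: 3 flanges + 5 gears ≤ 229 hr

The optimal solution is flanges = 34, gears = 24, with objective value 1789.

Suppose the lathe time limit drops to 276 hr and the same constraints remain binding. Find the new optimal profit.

1779

Check each constraint at x*: steel 242/242 (tight); lathe time 280/280 (tight); inspection 140/156 (slack 16); mill time 222/229 (slack 7).
Slack constraints have shadow price 0 (complementary slackness).
Dual feasibility on the basic columns requires 5·y_steel + 4·y_lathe time = 32.5, 3·y_steel + 6·y_lathe time = 28.5.
Solving: y_steel = 4.5, y_lathe time = 2.5.
Δz = y_lathe time·Δb = 2.5 × (-4) = -10, so new z* = 1789 − 10 = 1779.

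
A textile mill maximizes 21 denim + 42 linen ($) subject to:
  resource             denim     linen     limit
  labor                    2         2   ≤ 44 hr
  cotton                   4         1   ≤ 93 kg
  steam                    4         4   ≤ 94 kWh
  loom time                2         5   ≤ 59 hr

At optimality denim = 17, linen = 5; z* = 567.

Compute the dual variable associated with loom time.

Check each constraint at x*: labor 44/44 (tight); cotton 73/93 (slack 20); steam 88/94 (slack 6); loom time 59/59 (tight).
By complementary slackness, y = 0 for the non-binding constraints.
From A_Bᵀ y = c: 2·y_labor + 2·y_loom time = 21; 2·y_labor + 5·y_loom time = 42.
Solving: y_labor = 3.5, y_loom time = 7.
Shadow price of loom time = 7.

7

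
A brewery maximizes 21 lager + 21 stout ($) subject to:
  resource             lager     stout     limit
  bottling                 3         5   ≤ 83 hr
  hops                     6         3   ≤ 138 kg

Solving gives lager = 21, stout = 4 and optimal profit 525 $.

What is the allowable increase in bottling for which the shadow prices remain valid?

Binding constraints: bottling, hops. The basis is B = [[3,5],[6,3]] with det -21.
Per unit increase in bottling, x* moves by d = (-0.1429, 0.2857).
The basis stays optimal until lager reaches 0; allowable increase = 147 hr.

147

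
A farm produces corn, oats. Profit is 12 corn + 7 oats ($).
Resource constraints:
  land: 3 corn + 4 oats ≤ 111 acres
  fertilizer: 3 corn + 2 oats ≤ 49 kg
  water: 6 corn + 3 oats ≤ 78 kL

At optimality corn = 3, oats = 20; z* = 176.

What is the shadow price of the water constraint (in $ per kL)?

1

Binding: fertilizer and water. Non-binding: land (22 unused).
Since land is not tight, its dual is 0.
The binding rows give the dual system: 3·y_fertilizer + 6·y_water = 12 and 2·y_fertilizer + 3·y_water = 7.
→ y_fertilizer = 2 and y_water = 1.
Shadow price of water = 1.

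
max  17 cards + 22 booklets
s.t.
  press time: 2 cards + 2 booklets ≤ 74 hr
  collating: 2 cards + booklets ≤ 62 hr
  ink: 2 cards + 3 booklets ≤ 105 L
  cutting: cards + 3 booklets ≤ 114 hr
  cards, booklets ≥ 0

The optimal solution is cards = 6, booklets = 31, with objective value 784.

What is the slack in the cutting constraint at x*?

cutting used = 1·6 + 3·31 = 99; slack = 114 − 99 = 15.

15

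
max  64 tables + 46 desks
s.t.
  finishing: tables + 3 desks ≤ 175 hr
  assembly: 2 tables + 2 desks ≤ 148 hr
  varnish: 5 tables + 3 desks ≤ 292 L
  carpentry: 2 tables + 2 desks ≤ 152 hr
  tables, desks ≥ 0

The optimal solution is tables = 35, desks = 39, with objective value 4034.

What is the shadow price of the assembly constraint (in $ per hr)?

Check each constraint at x*: finishing 152/175 (slack 23); assembly 148/148 (tight); varnish 292/292 (tight); carpentry 148/152 (slack 4).
By complementary slackness, y = 0 for the non-binding constraints.
The binding rows give the dual system: 2·y_assembly + 5·y_varnish = 64 and 2·y_assembly + 3·y_varnish = 46.
Solving: y_assembly = 9.5, y_varnish = 9.
Shadow price of assembly = 9.5.

9.5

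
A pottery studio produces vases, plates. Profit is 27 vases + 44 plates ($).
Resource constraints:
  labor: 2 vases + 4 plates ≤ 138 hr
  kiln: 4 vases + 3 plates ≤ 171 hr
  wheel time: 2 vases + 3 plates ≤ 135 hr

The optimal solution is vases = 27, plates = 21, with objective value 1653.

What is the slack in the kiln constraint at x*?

0

kiln used = 4·27 + 3·21 = 171; slack = 171 − 171 = 0.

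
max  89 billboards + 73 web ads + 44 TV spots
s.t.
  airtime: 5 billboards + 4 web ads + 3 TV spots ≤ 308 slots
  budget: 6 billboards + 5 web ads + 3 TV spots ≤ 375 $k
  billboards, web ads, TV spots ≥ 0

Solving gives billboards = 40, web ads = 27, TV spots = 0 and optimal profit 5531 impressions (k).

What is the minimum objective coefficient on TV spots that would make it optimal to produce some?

48

At the optimum: airtime uses 308 of 308 (binding); budget uses 375 of 375 (binding).
From A_Bᵀ y = c: 5·y_airtime + 6·y_budget = 89; 4·y_airtime + 5·y_budget = 73.
→ y_airtime = 7 and y_budget = 9.
TV spots enters the basis when its profit ≥ yᵀa₃ = 7·3 + 9·3 = 48.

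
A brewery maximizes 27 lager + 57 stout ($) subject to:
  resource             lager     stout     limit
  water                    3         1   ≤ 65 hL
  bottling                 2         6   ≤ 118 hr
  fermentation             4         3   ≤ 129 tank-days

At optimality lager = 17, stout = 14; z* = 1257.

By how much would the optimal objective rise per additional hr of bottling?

9

Binding: water and bottling. Non-binding: fermentation (19 unused).
Since fermentation is not tight, its dual is 0.
From A_Bᵀ y = c: 3·y_water + 2·y_bottling = 27; 1·y_water + 6·y_bottling = 57.
→ y_water = 3 and y_bottling = 9.
Shadow price of bottling = 9.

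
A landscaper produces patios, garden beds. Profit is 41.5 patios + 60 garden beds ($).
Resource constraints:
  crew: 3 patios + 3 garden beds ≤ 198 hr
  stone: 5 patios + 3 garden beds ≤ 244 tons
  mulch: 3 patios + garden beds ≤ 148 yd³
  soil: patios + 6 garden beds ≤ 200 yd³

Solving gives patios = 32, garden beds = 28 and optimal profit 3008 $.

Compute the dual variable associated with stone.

7

At the optimum: crew uses 180 of 198 (slack = 18); stone uses 244 of 244 (binding); mulch uses 124 of 148 (slack = 24); soil uses 200 of 200 (binding).
By complementary slackness, y = 0 for the non-binding constraints.
The binding rows give the dual system: 5·y_stone + 1·y_soil = 41.5 and 3·y_stone + 6·y_soil = 60.
This yields shadow prices y_stone = 7, y_soil = 6.5.
Shadow price of stone = 7.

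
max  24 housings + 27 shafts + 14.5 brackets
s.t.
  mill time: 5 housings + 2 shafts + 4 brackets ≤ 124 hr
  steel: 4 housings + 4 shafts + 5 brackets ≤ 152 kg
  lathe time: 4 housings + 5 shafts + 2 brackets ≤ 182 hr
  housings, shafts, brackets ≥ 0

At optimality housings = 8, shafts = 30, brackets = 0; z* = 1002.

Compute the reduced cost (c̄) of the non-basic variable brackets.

-6.5

Check each constraint at x*: mill time 100/124 (slack 24); steel 152/152 (tight); lathe time 182/182 (tight).
Since mill time is not tight, its dual is 0.
From A_Bᵀ y = c: 4·y_steel + 4·y_lathe time = 24; 4·y_steel + 5·y_lathe time = 27.
Solving: y_steel = 3, y_lathe time = 3.
Reduced cost of brackets: c₃ − yᵀa₃ = 14.5 − (3·5 + 3·2) = 14.5 − 21 = -6.5.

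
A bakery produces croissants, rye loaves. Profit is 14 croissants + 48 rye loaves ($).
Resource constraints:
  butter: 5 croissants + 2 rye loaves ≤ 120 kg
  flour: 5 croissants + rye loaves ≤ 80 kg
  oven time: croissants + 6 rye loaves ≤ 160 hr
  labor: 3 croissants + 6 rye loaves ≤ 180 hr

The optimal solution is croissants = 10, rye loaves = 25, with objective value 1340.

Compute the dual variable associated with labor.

Binding: oven time and labor. Non-binding: butter (20 unused), flour (5 unused).
Since butter, flour are not tight, their duals are 0.
Dual feasibility on the basic columns requires 1·y_oven time + 3·y_labor = 14, 6·y_oven time + 6·y_labor = 48.
Solving: y_oven time = 5, y_labor = 3.
Shadow price of labor = 3.

3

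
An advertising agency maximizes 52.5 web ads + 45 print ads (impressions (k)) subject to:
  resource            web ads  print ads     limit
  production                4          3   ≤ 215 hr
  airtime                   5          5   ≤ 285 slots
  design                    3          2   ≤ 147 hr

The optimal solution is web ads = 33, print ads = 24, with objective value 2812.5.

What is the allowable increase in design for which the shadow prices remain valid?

Binding constraints: airtime, design. The basis is B = [[5,5],[3,2]] with det -5.
Per unit increase in design, x* moves by d = (1, -1).
The basis stays optimal until production becomes binding; allowable increase = 11 hr.

11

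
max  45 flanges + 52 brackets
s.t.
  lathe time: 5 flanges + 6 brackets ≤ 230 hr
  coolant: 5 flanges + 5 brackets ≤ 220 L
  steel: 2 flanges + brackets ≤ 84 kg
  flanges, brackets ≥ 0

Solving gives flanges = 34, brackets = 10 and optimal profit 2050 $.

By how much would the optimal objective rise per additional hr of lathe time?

Check each constraint at x*: lathe time 230/230 (tight); coolant 220/220 (tight); steel 78/84 (slack 6).
Slack constraints have shadow price 0 (complementary slackness).
Dual feasibility on the basic columns requires 5·y_lathe time + 5·y_coolant = 45, 6·y_lathe time + 5·y_coolant = 52.
Solving: y_lathe time = 7, y_coolant = 2.
Shadow price of lathe time = 7.

7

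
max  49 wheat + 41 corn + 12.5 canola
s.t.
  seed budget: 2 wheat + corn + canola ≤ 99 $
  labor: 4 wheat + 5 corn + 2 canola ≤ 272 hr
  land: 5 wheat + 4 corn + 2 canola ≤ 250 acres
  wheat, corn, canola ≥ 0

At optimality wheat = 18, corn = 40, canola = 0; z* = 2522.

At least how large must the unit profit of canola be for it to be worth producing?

Binding: labor and land. Non-binding: seed budget (23 unused).
Since seed budget is not tight, its dual is 0.
Dual feasibility on the basic columns requires 4·y_labor + 5·y_land = 49, 5·y_labor + 4·y_land = 41.
This yields shadow prices y_labor = 1, y_land = 9.
canola enters the basis when its profit ≥ yᵀa₃ = 1·2 + 9·2 = 20.

20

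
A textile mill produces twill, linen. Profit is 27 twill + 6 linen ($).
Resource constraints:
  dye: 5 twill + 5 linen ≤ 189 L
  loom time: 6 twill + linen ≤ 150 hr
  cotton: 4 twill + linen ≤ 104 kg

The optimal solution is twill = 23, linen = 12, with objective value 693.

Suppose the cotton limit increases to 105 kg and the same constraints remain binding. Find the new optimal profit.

697.5

At the optimum: dye uses 175 of 189 (slack = 14); loom time uses 150 of 150 (binding); cotton uses 104 of 104 (binding).
Slack constraints have shadow price 0 (complementary slackness).
The binding rows give the dual system: 6·y_loom time + 4·y_cotton = 27 and 1·y_loom time + 1·y_cotton = 6.
This yields shadow prices y_loom time = 1.5, y_cotton = 4.5.
Δz = y_cotton·Δb = 4.5 × (1) = 4.5, so new z* = 693 + 4.5 = 697.5.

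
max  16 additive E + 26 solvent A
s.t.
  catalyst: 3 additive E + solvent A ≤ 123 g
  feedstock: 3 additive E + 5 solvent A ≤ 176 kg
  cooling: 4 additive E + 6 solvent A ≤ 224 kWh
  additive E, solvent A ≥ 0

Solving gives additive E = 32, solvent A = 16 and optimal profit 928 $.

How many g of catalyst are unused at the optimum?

11

catalyst used = 3·32 + 1·16 = 112; slack = 123 − 112 = 11.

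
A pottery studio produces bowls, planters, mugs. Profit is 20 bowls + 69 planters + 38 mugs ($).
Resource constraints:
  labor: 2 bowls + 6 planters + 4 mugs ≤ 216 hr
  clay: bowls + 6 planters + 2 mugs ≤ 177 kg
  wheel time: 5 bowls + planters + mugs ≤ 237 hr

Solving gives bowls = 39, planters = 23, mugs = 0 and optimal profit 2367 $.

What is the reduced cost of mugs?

-2

Binding: labor and clay. Non-binding: wheel time (19 unused).
Since wheel time is not tight, its dual is 0.
Dual feasibility on the basic columns requires 2·y_labor + 1·y_clay = 20, 6·y_labor + 6·y_clay = 69.
This yields shadow prices y_labor = 8.5, y_clay = 3.
Reduced cost of mugs: c₃ − yᵀa₃ = 38 − (8.5·4 + 3·2) = 38 − 40 = -2.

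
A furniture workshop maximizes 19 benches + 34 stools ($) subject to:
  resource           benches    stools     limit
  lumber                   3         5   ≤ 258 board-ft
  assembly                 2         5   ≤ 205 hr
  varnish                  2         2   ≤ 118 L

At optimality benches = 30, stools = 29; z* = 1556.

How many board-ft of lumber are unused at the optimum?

lumber used = 3·30 + 5·29 = 235; slack = 258 − 235 = 23.

23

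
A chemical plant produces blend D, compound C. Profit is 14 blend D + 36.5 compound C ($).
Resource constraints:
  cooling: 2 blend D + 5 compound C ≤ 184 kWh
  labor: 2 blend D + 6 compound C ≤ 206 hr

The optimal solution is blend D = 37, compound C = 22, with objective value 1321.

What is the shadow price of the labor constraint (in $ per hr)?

1.5

At the optimum: cooling uses 184 of 184 (binding); labor uses 206 of 206 (binding).
Dual feasibility on the basic columns requires 2·y_cooling + 2·y_labor = 14, 5·y_cooling + 6·y_labor = 36.5.
Solving: y_cooling = 5.5, y_labor = 1.5.
Shadow price of labor = 1.5.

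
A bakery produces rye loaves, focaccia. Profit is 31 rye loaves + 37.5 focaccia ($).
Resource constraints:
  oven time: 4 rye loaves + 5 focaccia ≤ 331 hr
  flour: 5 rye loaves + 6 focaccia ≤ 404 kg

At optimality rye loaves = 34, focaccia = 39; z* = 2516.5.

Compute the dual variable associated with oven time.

Check each constraint at x*: oven time 331/331 (tight); flour 404/404 (tight).
The binding rows give the dual system: 4·y_oven time + 5·y_flour = 31 and 5·y_oven time + 6·y_flour = 37.5.
This yields shadow prices y_oven time = 1.5, y_flour = 5.
Shadow price of oven time = 1.5.

1.5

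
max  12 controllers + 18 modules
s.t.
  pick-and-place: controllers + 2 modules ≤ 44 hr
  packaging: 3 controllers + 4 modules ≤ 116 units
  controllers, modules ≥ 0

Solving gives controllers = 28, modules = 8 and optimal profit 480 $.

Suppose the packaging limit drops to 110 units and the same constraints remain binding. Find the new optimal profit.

462

At the optimum: pick-and-place uses 44 of 44 (binding); packaging uses 116 of 116 (binding).
Dual feasibility on the basic columns requires 1·y_pick-and-place + 3·y_packaging = 12, 2·y_pick-and-place + 4·y_packaging = 18.
This yields shadow prices y_pick-and-place = 3, y_packaging = 3.
Δz = y_packaging·Δb = 3 × (-6) = -18, so new z* = 480 − 18 = 462.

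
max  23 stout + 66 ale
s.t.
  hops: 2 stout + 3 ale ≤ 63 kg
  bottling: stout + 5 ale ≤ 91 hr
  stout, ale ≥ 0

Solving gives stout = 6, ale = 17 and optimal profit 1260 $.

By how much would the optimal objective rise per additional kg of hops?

At the optimum: hops uses 63 of 63 (binding); bottling uses 91 of 91 (binding).
Dual feasibility on the basic columns requires 2·y_hops + 1·y_bottling = 23, 3·y_hops + 5·y_bottling = 66.
→ y_hops = 7 and y_bottling = 9.
Shadow price of hops = 7.

7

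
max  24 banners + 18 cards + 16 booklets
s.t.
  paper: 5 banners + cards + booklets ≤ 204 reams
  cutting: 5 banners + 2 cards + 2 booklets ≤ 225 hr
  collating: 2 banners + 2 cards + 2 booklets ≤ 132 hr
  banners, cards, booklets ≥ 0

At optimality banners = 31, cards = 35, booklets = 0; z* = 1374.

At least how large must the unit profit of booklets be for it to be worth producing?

18

At the optimum: paper uses 190 of 204 (slack = 14); cutting uses 225 of 225 (binding); collating uses 132 of 132 (binding).
Slack constraints have shadow price 0 (complementary slackness).
From A_Bᵀ y = c: 5·y_cutting + 2·y_collating = 24; 2·y_cutting + 2·y_collating = 18.
→ y_cutting = 2 and y_collating = 7.
booklets enters the basis when its profit ≥ yᵀa₃ = 2·2 + 7·2 = 18.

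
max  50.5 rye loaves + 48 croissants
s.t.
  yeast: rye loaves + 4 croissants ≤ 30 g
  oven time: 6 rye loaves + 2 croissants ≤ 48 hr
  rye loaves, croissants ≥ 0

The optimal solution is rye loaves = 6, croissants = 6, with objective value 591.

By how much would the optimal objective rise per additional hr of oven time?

Check each constraint at x*: yeast 30/30 (tight); oven time 48/48 (tight).
From A_Bᵀ y = c: 1·y_yeast + 6·y_oven time = 50.5; 4·y_yeast + 2·y_oven time = 48.
→ y_yeast = 8.5 and y_oven time = 7.
Shadow price of oven time = 7.

7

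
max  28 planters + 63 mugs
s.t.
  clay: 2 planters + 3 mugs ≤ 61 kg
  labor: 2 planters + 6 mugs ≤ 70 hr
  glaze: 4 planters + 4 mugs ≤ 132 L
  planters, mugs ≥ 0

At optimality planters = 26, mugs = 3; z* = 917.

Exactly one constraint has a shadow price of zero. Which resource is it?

clay: 61/61 (binding)
labor: 70/70 (binding)
glaze: 116/132 (slack 16)
By complementary slackness, a constraint with positive slack has shadow price 0 → glaze.

glaze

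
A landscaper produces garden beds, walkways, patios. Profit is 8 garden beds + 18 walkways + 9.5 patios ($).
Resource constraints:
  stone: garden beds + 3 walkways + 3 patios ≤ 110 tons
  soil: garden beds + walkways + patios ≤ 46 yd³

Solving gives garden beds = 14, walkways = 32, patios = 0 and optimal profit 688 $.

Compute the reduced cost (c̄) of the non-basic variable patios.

-8.5

Both stone and soil are binding at x*.
The binding rows give the dual system: 1·y_stone + 1·y_soil = 8 and 3·y_stone + 1·y_soil = 18.
This yields shadow prices y_stone = 5, y_soil = 3.
Reduced cost of patios: c₃ − yᵀa₃ = 9.5 − (5·3 + 3·1) = 9.5 − 18 = -8.5.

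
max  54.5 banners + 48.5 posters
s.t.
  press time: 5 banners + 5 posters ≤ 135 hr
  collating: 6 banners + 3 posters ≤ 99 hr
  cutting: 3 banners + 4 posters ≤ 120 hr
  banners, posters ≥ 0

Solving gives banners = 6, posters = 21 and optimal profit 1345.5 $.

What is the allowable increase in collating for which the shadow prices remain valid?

63

Binding constraints: press time, collating. The basis is B = [[5,5],[6,3]] with det -15.
Per unit increase in collating, x* moves by d = (0.3333, -0.3333).
The basis stays optimal until posters reaches 0; allowable increase = 63 hr.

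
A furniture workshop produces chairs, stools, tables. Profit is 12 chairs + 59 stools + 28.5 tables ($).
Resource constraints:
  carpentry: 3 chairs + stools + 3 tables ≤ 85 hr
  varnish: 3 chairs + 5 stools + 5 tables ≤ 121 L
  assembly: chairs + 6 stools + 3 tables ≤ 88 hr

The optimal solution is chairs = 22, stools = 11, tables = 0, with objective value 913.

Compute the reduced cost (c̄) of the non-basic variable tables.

-3.5

Check each constraint at x*: carpentry 77/85 (slack 8); varnish 121/121 (tight); assembly 88/88 (tight).
Since carpentry is not tight, its dual is 0.
The binding rows give the dual system: 3·y_varnish + 1·y_assembly = 12 and 5·y_varnish + 6·y_assembly = 59.
This yields shadow prices y_varnish = 1, y_assembly = 9.
Reduced cost of tables: c₃ − yᵀa₃ = 28.5 − (1·5 + 9·3) = 28.5 − 32 = -3.5.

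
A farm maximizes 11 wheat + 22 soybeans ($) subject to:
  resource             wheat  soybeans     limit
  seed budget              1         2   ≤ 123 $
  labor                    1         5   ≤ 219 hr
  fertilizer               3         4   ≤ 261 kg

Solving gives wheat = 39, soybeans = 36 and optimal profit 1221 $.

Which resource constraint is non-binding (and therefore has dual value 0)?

seed budget

seed budget: 111/123 (slack 12)
labor: 219/219 (binding)
fertilizer: 261/261 (binding)
By complementary slackness, a constraint with positive slack has shadow price 0 → seed budget.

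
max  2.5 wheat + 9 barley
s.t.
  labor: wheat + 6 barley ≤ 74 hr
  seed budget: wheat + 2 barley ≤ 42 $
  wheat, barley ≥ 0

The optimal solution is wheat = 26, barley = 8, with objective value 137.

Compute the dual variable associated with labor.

1

Both labor and seed budget are binding at x*.
From A_Bᵀ y = c: 1·y_labor + 1·y_seed budget = 2.5; 6·y_labor + 2·y_seed budget = 9.
This yields shadow prices y_labor = 1, y_seed budget = 1.5.
Shadow price of labor = 1.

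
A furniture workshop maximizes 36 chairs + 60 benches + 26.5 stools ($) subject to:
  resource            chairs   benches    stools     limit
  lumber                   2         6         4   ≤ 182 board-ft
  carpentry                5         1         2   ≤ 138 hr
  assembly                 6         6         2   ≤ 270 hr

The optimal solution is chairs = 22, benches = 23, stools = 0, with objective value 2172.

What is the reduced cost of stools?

-5.5

At the optimum: lumber uses 182 of 182 (binding); carpentry uses 133 of 138 (slack = 5); assembly uses 270 of 270 (binding).
By complementary slackness, y = 0 for the non-binding constraint.
The binding rows give the dual system: 2·y_lumber + 6·y_assembly = 36 and 6·y_lumber + 6·y_assembly = 60.
This yields shadow prices y_lumber = 6, y_assembly = 4.
Reduced cost of stools: c₃ − yᵀa₃ = 26.5 − (6·4 + 4·2) = 26.5 − 32 = -5.5.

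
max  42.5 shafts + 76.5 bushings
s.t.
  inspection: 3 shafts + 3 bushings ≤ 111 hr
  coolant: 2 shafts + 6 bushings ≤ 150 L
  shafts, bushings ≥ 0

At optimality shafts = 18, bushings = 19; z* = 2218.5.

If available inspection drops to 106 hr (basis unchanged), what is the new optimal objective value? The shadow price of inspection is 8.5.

Δb = -5, so new z* = 2218.5 + (8.5)·(-5) = 2218.5 − 42.5 = 2176.

2176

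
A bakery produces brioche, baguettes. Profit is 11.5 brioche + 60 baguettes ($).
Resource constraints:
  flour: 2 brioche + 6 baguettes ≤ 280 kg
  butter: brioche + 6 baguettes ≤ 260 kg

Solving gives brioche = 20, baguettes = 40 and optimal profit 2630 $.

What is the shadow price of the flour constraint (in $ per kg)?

1.5

Check each constraint at x*: flour 280/280 (tight); butter 260/260 (tight).
Dual feasibility on the basic columns requires 2·y_flour + 1·y_butter = 11.5, 6·y_flour + 6·y_butter = 60.
Solving: y_flour = 1.5, y_butter = 8.5.
Shadow price of flour = 1.5.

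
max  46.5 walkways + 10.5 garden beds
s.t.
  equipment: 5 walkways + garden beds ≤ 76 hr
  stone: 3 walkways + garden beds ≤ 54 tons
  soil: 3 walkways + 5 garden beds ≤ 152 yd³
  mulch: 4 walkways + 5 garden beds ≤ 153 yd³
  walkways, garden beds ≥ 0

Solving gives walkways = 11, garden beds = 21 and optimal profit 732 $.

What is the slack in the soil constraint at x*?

14

soil used = 3·11 + 5·21 = 138; slack = 152 − 138 = 14.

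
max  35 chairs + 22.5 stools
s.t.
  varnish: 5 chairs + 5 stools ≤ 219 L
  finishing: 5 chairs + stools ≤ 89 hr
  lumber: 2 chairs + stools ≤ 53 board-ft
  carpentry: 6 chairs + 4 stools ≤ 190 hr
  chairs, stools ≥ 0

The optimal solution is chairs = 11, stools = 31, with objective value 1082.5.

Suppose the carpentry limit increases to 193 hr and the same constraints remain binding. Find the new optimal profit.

Binding: lumber and carpentry. Non-binding: varnish (9 unused), finishing (3 unused).
Slack constraints have shadow price 0 (complementary slackness).
The binding rows give the dual system: 2·y_lumber + 6·y_carpentry = 35 and 1·y_lumber + 4·y_carpentry = 22.5.
Solving: y_lumber = 2.5, y_carpentry = 5.
Δz = y_carpentry·Δb = 5 × (3) = 15, so new z* = 1082.5 + 15 = 1097.5.

1097.5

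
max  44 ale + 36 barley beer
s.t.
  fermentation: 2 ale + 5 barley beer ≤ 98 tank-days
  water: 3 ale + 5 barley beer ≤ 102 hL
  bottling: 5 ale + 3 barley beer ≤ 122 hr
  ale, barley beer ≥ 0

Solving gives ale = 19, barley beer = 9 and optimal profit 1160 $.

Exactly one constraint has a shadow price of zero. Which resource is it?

fermentation: 83/98 (slack 15)
water: 102/102 (binding)
bottling: 122/122 (binding)
By complementary slackness, a constraint with positive slack has shadow price 0 → fermentation.

fermentation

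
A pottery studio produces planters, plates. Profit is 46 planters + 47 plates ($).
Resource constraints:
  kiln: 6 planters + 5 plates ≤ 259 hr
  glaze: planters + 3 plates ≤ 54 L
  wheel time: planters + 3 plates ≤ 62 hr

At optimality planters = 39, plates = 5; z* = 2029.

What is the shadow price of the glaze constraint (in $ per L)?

At the optimum: kiln uses 259 of 259 (binding); glaze uses 54 of 54 (binding); wheel time uses 54 of 62 (slack = 8).
Since wheel time is not tight, its dual is 0.
The binding rows give the dual system: 6·y_kiln + 1·y_glaze = 46 and 5·y_kiln + 3·y_glaze = 47.
Solving: y_kiln = 7, y_glaze = 4.
Shadow price of glaze = 4.

4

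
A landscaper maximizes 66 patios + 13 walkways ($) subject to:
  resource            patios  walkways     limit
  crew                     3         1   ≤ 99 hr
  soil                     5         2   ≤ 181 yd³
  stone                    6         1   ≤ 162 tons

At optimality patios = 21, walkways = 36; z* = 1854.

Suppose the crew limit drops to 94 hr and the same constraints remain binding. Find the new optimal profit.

Check each constraint at x*: crew 99/99 (tight); soil 177/181 (slack 4); stone 162/162 (tight).
By complementary slackness, y = 0 for the non-binding constraint.
From A_Bᵀ y = c: 3·y_crew + 6·y_stone = 66; 1·y_crew + 1·y_stone = 13.
This yields shadow prices y_crew = 4, y_stone = 9.
Δz = y_crew·Δb = 4 × (-5) = -20, so new z* = 1854 − 20 = 1834.

1834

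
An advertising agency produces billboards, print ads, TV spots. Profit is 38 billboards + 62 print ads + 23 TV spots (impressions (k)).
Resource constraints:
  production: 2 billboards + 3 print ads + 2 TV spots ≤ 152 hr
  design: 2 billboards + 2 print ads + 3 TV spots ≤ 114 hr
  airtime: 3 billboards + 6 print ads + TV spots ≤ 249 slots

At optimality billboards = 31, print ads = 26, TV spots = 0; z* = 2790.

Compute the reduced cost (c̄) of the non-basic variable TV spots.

-6

Check each constraint at x*: production 140/152 (slack 12); design 114/114 (tight); airtime 249/249 (tight).
Slack constraints have shadow price 0 (complementary slackness).
Dual feasibility on the basic columns requires 2·y_design + 3·y_airtime = 38, 2·y_design + 6·y_airtime = 62.
Solving: y_design = 7, y_airtime = 8.
Reduced cost of TV spots: c₃ − yᵀa₃ = 23 − (7·3 + 8·1) = 23 − 29 = -6.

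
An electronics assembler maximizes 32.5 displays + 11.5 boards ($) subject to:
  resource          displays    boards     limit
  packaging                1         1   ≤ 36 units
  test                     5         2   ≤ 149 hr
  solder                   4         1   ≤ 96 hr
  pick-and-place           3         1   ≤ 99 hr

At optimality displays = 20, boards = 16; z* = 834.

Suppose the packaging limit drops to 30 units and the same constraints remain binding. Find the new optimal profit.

807

Check each constraint at x*: packaging 36/36 (tight); test 132/149 (slack 17); solder 96/96 (tight); pick-and-place 76/99 (slack 23).
By complementary slackness, y = 0 for the non-binding constraints.
Dual feasibility on the basic columns requires 1·y_packaging + 4·y_solder = 32.5, 1·y_packaging + 1·y_solder = 11.5.
Solving: y_packaging = 4.5, y_solder = 7.
Δz = y_packaging·Δb = 4.5 × (-6) = -27, so new z* = 834 − 27 = 807.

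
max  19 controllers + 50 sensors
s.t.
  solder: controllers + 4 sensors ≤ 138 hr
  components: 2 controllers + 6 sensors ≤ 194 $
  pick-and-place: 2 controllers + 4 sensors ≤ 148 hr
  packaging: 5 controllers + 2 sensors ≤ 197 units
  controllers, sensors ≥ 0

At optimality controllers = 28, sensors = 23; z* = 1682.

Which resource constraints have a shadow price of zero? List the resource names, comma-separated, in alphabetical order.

packaging, solder

solder: 120/138 (slack 18)
components: 194/194 (binding)
pick-and-place: 148/148 (binding)
packaging: 186/197 (slack 11)
By complementary slackness, a constraint with positive slack has shadow price 0 → packaging, solder.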